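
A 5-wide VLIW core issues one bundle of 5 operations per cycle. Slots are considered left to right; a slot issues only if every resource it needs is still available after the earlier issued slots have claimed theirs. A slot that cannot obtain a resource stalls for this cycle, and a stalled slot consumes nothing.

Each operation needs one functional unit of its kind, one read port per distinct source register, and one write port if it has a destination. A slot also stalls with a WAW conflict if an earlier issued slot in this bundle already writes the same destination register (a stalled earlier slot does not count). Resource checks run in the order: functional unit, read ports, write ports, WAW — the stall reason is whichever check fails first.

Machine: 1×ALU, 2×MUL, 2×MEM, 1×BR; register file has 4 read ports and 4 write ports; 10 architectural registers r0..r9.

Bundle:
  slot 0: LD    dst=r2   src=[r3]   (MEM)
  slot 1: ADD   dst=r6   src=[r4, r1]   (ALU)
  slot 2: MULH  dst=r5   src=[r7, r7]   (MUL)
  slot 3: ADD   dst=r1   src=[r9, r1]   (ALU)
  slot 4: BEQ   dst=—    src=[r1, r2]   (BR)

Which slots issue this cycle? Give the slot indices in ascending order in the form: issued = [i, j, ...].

issued = [0, 1, 2]

(0) want 1×MEM +1rd +1wr — yes → AL1|MU2|ME1|BR1|rd3|wr3
(1) want 1×ALU +2rd +1wr — yes → AL0|MU2|ME1|BR1|rd1|wr2
(2) want 1×MUL +1rd +1wr — yes → AL0|MU1|ME1|BR1|rd0|wr1
(3) want 1×ALU +2rd +1wr — FU → AL0|MU1|ME1|BR1|rd0|wr1
(4) want 1×BR +2rd +0wr — RD_PORT → AL0|MU1|ME1|BR1|rd0|wr1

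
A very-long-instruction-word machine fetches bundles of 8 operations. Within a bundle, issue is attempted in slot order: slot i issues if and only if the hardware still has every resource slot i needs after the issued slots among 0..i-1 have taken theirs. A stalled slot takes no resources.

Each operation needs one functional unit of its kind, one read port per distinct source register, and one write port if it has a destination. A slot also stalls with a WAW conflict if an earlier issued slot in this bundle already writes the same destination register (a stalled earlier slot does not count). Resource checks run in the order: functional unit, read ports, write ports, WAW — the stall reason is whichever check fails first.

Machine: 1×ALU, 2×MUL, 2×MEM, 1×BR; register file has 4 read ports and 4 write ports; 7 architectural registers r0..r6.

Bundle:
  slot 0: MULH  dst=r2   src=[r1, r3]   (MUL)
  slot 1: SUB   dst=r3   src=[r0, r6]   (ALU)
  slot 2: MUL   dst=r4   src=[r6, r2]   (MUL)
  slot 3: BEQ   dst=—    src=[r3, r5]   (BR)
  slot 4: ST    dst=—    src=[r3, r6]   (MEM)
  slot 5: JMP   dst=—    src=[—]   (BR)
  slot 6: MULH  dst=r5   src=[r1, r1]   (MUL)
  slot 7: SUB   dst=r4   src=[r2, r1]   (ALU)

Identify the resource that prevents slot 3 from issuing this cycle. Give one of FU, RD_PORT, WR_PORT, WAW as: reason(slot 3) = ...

#0 MUL src=r1,r3 dispatched  <A:1 Mu:1 Ld:2 B:1 rd:2 wr:3>
#1 ALU src=r0,r6 dispatched  <A:0 Mu:1 Ld:2 B:1 rd:0 wr:2>
#2 MUL src=r6,r2 held:RD_PORT  <A:0 Mu:1 Ld:2 B:1 rd:0 wr:2>
#3 BR src=r3,r5 held:RD_PORT  <A:0 Mu:1 Ld:2 B:1 rd:0 wr:2>
#4 MEM src=r3,r6 held:RD_PORT  <A:0 Mu:1 Ld:2 B:1 rd:0 wr:2>
#5 BR src=- dispatched  <A:0 Mu:1 Ld:2 B:0 rd:0 wr:2>
#6 MUL src=r1,r1 held:RD_PORT  <A:0 Mu:1 Ld:2 B:0 rd:0 wr:2>
#7 ALU src=r2,r1 held:FU  <A:0 Mu:1 Ld:2 B:0 rd:0 wr:2>

reason(slot 3) = RD_PORT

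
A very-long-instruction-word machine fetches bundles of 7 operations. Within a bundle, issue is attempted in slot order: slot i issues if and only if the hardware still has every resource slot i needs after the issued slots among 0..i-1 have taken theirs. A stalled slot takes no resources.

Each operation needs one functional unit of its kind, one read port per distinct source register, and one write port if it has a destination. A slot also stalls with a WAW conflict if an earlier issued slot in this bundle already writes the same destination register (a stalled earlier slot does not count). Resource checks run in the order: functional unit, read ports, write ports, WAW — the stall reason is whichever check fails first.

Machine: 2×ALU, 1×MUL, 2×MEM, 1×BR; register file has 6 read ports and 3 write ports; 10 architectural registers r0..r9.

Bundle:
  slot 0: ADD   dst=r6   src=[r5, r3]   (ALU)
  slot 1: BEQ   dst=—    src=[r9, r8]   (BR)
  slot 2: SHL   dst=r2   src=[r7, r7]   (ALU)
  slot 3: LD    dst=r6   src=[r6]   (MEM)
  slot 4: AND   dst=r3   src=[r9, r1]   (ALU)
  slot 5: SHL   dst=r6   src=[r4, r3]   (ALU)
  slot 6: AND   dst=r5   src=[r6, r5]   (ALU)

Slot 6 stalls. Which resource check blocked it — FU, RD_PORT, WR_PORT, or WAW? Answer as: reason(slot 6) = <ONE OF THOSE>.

slot 0 (ALU): ISSUE — free A1,Mu1,Ld2,B1 rp4 wp2
slot 1 (BR): ISSUE — free A1,Mu1,Ld2,B0 rp2 wp2
slot 2 (ALU): ISSUE — free A0,Mu1,Ld2,B0 rp1 wp1
slot 3 (MEM): stall WAW — free A0,Mu1,Ld2,B0 rp1 wp1
slot 4 (ALU): stall FU — free A0,Mu1,Ld2,B0 rp1 wp1
slot 5 (ALU): stall FU — free A0,Mu1,Ld2,B0 rp1 wp1
slot 6 (ALU): stall FU — free A0,Mu1,Ld2,B0 rp1 wp1

reason(slot 6) = FU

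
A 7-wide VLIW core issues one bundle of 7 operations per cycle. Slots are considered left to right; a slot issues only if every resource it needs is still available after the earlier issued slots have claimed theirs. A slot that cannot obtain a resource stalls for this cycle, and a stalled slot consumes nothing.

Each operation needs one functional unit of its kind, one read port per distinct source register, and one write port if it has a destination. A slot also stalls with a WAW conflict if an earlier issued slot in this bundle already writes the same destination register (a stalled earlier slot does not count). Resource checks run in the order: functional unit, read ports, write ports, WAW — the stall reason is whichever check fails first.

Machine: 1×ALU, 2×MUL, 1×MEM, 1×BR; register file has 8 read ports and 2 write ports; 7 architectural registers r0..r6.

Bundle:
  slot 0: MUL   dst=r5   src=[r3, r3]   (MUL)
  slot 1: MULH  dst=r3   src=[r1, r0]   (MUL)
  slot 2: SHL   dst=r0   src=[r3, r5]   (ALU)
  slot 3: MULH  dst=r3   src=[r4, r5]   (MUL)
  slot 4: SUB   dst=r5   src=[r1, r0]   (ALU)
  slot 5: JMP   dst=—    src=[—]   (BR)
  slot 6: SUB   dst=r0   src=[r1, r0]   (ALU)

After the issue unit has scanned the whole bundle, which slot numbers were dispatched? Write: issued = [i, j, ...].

(0) want 1×MUL +1rd +1wr — yes → AL1|MU1|ME1|BR1|rd7|wr1
(1) want 1×MUL +2rd +1wr — yes → AL1|MU0|ME1|BR1|rd5|wr0
(2) want 1×ALU +2rd +1wr — WR_PORT → AL1|MU0|ME1|BR1|rd5|wr0
(3) want 1×MUL +2rd +1wr — FU → AL1|MU0|ME1|BR1|rd5|wr0
(4) want 1×ALU +2rd +1wr — WR_PORT → AL1|MU0|ME1|BR1|rd5|wr0
(5) want 1×BR +0rd +0wr — yes → AL1|MU0|ME1|BR0|rd5|wr0
(6) want 1×ALU +2rd +1wr — WR_PORT → AL1|MU0|ME1|BR0|rd5|wr0

issued = [0, 1, 5]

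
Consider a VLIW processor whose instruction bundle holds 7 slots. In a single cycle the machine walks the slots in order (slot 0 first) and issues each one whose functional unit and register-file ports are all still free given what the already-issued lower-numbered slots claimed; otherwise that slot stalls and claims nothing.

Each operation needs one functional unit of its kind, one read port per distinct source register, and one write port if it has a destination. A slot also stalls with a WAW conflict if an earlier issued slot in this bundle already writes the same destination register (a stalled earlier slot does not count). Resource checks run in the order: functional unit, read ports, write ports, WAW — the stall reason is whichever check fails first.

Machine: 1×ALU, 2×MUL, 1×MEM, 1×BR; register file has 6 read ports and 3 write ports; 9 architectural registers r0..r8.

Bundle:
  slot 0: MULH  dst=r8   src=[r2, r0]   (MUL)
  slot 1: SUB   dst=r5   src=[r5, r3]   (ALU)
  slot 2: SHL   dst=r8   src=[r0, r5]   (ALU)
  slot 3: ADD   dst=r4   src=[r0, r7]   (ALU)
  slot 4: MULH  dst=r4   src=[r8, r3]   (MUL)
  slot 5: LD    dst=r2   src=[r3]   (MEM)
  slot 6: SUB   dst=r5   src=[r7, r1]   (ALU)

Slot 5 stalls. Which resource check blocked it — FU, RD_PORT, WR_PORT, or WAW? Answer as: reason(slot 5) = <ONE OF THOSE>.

reason(slot 5) = RD_PORT

(0) want 1×MUL +2rd +1wr — yes → AL1|MU1|ME1|BR1|rd4|wr2
(1) want 1×ALU +2rd +1wr — yes → AL0|MU1|ME1|BR1|rd2|wr1
(2) want 1×ALU +2rd +1wr — FU → AL0|MU1|ME1|BR1|rd2|wr1
(3) want 1×ALU +2rd +1wr — FU → AL0|MU1|ME1|BR1|rd2|wr1
(4) want 1×MUL +2rd +1wr — yes → AL0|MU0|ME1|BR1|rd0|wr0
(5) want 1×MEM +1rd +1wr — RD_PORT → AL0|MU0|ME1|BR1|rd0|wr0
(6) want 1×ALU +2rd +1wr — FU → AL0|MU0|ME1|BR1|rd0|wr0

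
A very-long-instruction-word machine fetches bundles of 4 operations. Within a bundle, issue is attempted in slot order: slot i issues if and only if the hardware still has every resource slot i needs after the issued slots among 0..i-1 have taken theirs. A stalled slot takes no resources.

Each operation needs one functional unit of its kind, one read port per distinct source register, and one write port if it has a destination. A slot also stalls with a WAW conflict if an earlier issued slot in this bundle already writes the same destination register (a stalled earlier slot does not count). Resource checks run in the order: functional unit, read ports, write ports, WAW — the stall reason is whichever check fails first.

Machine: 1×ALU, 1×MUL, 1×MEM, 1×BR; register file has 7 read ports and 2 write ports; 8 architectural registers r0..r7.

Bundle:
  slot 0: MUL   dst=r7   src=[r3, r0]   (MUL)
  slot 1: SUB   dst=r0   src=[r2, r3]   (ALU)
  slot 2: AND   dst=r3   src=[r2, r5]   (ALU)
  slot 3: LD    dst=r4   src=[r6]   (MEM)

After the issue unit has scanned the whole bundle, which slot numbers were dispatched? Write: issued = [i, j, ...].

  0. MUL→r7 ⇒ go  {1A/0Mu/1Ld/1B | 5r 1w}
  1. ALU→r0 ⇒ go  {0A/0Mu/1Ld/1B | 3r 0w}
  2. ALU→r3 ⇒ no(FU)  {0A/0Mu/1Ld/1B | 3r 0w}
  3. MEM→r4 ⇒ no(WR_PORT)  {0A/0Mu/1Ld/1B | 3r 0w}

issued = [0, 1]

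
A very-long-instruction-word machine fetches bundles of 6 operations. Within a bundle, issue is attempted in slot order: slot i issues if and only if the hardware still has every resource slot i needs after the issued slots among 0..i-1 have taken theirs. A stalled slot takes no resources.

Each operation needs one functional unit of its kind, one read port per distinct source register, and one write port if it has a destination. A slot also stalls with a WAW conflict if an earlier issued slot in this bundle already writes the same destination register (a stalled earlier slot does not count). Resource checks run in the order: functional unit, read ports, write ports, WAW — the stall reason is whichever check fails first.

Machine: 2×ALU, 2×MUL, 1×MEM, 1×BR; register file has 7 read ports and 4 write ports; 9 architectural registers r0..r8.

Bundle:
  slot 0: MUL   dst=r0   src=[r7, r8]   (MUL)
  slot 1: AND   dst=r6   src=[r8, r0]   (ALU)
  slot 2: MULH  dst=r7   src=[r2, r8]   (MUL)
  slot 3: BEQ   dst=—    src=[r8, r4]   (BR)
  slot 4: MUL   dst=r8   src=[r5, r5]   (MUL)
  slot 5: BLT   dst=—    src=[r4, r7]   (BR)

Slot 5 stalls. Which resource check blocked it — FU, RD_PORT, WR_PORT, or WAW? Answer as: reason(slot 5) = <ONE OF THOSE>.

[0] MUL needs rd=2 wr=1: ok; after: ALU=2 MUL=1 MEM=1 BR=1, R=5, W=3
[1] ALU needs rd=2 wr=1: ok; after: ALU=1 MUL=1 MEM=1 BR=1, R=3, W=2
[2] MUL needs rd=2 wr=1: ok; after: ALU=1 MUL=0 MEM=1 BR=1, R=1, W=1
[3] BR needs rd=2 wr=0: RD_PORT; after: ALU=1 MUL=0 MEM=1 BR=1, R=1, W=1
[4] MUL needs rd=1 wr=1: FU; after: ALU=1 MUL=0 MEM=1 BR=1, R=1, W=1
[5] BR needs rd=2 wr=0: RD_PORT; after: ALU=1 MUL=0 MEM=1 BR=1, R=1, W=1

reason(slot 5) = RD_PORT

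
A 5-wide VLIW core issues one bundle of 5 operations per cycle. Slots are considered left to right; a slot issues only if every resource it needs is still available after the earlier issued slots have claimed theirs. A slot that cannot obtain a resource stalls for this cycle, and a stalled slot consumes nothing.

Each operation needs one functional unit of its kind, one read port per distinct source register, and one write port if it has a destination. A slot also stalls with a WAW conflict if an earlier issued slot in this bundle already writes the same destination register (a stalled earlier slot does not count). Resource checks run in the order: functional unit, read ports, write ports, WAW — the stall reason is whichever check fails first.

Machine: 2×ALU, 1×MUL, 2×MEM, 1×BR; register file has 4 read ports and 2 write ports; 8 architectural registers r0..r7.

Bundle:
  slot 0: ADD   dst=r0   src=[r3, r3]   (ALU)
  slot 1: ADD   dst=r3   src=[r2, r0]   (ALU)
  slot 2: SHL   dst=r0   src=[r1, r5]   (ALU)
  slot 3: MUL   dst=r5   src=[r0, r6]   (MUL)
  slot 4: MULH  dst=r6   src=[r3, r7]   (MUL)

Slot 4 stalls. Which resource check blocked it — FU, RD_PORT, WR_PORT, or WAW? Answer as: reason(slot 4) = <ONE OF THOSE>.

slot 0 (ALU): ISSUE — free A1,Mu1,Ld2,B1 rp3 wp1
slot 1 (ALU): ISSUE — free A0,Mu1,Ld2,B1 rp1 wp0
slot 2 (ALU): stall FU — free A0,Mu1,Ld2,B1 rp1 wp0
slot 3 (MUL): stall RD_PORT — free A0,Mu1,Ld2,B1 rp1 wp0
slot 4 (MUL): stall RD_PORT — free A0,Mu1,Ld2,B1 rp1 wp0

reason(slot 4) = RD_PORT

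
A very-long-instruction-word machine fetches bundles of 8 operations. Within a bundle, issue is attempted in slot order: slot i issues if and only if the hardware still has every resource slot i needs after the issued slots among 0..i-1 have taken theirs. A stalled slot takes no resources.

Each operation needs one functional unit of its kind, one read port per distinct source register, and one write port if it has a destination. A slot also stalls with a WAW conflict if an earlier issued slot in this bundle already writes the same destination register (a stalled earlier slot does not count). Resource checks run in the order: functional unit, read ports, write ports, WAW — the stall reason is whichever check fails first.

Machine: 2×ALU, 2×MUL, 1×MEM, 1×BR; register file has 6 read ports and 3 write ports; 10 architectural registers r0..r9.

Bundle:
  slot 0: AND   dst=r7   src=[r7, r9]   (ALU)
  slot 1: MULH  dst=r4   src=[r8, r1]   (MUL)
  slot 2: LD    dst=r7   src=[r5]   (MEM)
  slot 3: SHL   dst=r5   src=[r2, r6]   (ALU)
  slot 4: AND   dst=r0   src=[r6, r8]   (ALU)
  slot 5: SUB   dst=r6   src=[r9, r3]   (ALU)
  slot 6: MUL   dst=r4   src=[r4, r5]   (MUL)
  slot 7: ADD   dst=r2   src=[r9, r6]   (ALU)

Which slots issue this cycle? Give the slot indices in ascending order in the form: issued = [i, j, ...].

issued = [0, 1, 3]

(0) want 1×ALU +2rd +1wr — yes → AL1|MU2|ME1|BR1|rd4|wr2
(1) want 1×MUL +2rd +1wr — yes → AL1|MU1|ME1|BR1|rd2|wr1
(2) want 1×MEM +1rd +1wr — WAW → AL1|MU1|ME1|BR1|rd2|wr1
(3) want 1×ALU +2rd +1wr — yes → AL0|MU1|ME1|BR1|rd0|wr0
(4) want 1×ALU +2rd +1wr — FU → AL0|MU1|ME1|BR1|rd0|wr0
(5) want 1×ALU +2rd +1wr — FU → AL0|MU1|ME1|BR1|rd0|wr0
(6) want 1×MUL +2rd +1wr — RD_PORT → AL0|MU1|ME1|BR1|rd0|wr0
(7) want 1×ALU +2rd +1wr — FU → AL0|MU1|ME1|BR1|rd0|wr0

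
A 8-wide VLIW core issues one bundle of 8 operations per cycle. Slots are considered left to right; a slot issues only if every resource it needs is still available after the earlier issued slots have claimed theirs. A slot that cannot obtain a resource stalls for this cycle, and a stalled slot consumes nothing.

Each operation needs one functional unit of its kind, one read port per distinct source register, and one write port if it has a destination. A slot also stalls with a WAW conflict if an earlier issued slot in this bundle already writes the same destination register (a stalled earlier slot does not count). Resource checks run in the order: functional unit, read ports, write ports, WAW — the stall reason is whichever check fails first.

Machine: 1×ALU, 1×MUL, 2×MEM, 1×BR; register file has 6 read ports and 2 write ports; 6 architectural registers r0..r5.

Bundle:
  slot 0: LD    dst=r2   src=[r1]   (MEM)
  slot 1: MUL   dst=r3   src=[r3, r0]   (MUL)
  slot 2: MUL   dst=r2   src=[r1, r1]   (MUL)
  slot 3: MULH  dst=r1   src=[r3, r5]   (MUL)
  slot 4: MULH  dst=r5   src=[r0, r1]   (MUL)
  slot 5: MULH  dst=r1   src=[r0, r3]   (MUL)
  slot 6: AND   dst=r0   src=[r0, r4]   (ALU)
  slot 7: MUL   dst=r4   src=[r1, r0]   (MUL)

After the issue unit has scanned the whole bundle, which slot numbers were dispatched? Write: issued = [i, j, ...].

issued = [0, 1]

  0. MEM→r2 ⇒ go  {1A/1Mu/1Ld/1B | 5r 1w}
  1. MUL→r3 ⇒ go  {1A/0Mu/1Ld/1B | 3r 0w}
  2. MUL→r2 ⇒ no(FU)  {1A/0Mu/1Ld/1B | 3r 0w}
  3. MUL→r1 ⇒ no(FU)  {1A/0Mu/1Ld/1B | 3r 0w}
  4. MUL→r5 ⇒ no(FU)  {1A/0Mu/1Ld/1B | 3r 0w}
  5. MUL→r1 ⇒ no(FU)  {1A/0Mu/1Ld/1B | 3r 0w}
  6. ALU→r0 ⇒ no(WR_PORT)  {1A/0Mu/1Ld/1B | 3r 0w}
  7. MUL→r4 ⇒ no(FU)  {1A/0Mu/1Ld/1B | 3r 0w}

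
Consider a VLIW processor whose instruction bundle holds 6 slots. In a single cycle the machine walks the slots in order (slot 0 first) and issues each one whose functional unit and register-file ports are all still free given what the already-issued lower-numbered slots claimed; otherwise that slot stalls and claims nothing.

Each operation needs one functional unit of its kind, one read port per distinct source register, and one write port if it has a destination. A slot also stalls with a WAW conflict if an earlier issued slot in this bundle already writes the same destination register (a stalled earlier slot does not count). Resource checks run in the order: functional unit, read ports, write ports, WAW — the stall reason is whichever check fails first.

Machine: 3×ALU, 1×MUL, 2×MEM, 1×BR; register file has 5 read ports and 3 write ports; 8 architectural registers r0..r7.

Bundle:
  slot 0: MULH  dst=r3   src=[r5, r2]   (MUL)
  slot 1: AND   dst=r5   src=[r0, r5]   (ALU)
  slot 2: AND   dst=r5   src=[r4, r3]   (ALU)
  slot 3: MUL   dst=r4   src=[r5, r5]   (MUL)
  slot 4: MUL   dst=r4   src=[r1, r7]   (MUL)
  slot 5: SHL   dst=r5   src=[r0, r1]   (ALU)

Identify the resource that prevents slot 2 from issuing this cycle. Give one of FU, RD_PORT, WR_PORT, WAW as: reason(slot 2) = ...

reason(slot 2) = RD_PORT

#0 MUL src=r5,r2 dispatched  <A:3 Mu:0 Ld:2 B:1 rd:3 wr:2>
#1 ALU src=r0,r5 dispatched  <A:2 Mu:0 Ld:2 B:1 rd:1 wr:1>
#2 ALU src=r4,r3 held:RD_PORT  <A:2 Mu:0 Ld:2 B:1 rd:1 wr:1>
#3 MUL src=r5,r5 held:FU  <A:2 Mu:0 Ld:2 B:1 rd:1 wr:1>
#4 MUL src=r1,r7 held:FU  <A:2 Mu:0 Ld:2 B:1 rd:1 wr:1>
#5 ALU src=r0,r1 held:RD_PORT  <A:2 Mu:0 Ld:2 B:1 rd:1 wr:1>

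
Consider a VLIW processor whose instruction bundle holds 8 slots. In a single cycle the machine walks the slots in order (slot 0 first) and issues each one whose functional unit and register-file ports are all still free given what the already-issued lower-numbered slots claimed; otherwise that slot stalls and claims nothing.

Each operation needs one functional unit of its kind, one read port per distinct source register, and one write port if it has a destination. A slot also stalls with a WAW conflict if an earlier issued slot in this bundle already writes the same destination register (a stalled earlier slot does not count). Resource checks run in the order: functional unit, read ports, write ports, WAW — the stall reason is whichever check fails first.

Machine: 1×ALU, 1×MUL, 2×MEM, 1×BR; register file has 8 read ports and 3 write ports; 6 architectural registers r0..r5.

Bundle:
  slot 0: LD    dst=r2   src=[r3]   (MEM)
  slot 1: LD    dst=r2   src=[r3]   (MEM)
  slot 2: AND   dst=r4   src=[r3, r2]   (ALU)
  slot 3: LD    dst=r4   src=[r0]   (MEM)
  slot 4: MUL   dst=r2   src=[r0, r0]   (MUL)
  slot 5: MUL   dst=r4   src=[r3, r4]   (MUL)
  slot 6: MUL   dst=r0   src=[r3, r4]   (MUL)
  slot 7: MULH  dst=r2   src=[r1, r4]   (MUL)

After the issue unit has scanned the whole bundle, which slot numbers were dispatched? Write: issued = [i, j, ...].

  0. MEM→r2 ⇒ go  {1A/1Mu/1Ld/1B | 7r 2w}
  1. MEM→r2 ⇒ no(WAW)  {1A/1Mu/1Ld/1B | 7r 2w}
  2. ALU→r4 ⇒ go  {0A/1Mu/1Ld/1B | 5r 1w}
  3. MEM→r4 ⇒ no(WAW)  {0A/1Mu/1Ld/1B | 5r 1w}
  4. MUL→r2 ⇒ no(WAW)  {0A/1Mu/1Ld/1B | 5r 1w}
  5. MUL→r4 ⇒ no(WAW)  {0A/1Mu/1Ld/1B | 5r 1w}
  6. MUL→r0 ⇒ go  {0A/0Mu/1Ld/1B | 3r 0w}
  7. MUL→r2 ⇒ no(FU)  {0A/0Mu/1Ld/1B | 3r 0w}

issued = [0, 2, 6]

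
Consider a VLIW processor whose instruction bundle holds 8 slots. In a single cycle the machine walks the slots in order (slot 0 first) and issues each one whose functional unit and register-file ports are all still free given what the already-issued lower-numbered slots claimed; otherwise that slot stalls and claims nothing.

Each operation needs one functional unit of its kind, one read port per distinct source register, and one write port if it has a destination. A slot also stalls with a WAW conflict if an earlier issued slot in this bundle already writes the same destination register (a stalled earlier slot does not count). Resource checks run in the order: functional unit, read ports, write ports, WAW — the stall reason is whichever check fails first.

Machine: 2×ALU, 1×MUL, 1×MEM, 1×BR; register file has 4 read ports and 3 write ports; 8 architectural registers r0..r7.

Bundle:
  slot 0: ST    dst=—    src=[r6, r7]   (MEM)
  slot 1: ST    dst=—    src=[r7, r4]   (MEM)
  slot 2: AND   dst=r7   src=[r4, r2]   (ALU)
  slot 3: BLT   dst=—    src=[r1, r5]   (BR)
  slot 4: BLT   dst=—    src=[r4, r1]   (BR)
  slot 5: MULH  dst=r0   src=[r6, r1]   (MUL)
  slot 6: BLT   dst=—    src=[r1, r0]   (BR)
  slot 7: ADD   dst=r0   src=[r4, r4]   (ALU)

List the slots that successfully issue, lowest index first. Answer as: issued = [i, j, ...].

issued = [0, 2]

[0] MEM needs rd=2 wr=0: ok; after: ALU=2 MUL=1 MEM=0 BR=1, R=2, W=3
[1] MEM needs rd=2 wr=0: FU; after: ALU=2 MUL=1 MEM=0 BR=1, R=2, W=3
[2] ALU needs rd=2 wr=1: ok; after: ALU=1 MUL=1 MEM=0 BR=1, R=0, W=2
[3] BR needs rd=2 wr=0: RD_PORT; after: ALU=1 MUL=1 MEM=0 BR=1, R=0, W=2
[4] BR needs rd=2 wr=0: RD_PORT; after: ALU=1 MUL=1 MEM=0 BR=1, R=0, W=2
[5] MUL needs rd=2 wr=1: RD_PORT; after: ALU=1 MUL=1 MEM=0 BR=1, R=0, W=2
[6] BR needs rd=2 wr=0: RD_PORT; after: ALU=1 MUL=1 MEM=0 BR=1, R=0, W=2
[7] ALU needs rd=1 wr=1: RD_PORT; after: ALU=1 MUL=1 MEM=0 BR=1, R=0, W=2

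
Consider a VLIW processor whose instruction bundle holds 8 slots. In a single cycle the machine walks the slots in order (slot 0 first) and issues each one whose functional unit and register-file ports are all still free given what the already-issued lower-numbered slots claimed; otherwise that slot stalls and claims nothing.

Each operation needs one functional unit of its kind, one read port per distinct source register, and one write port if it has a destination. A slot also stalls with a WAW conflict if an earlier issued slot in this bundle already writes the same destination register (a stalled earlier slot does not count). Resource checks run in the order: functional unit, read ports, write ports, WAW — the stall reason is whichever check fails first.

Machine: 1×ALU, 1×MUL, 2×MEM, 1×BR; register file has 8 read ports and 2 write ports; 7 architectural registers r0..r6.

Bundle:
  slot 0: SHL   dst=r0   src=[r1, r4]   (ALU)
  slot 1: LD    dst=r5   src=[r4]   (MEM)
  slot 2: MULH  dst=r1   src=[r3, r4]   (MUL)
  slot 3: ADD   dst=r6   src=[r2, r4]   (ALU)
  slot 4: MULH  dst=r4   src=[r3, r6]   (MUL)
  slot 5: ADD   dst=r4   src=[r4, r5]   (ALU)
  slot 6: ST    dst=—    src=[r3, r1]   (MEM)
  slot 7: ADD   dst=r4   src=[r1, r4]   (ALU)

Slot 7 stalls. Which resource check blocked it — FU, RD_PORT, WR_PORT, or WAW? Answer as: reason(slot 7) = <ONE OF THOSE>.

(0) want 1×ALU +2rd +1wr — yes → AL0|MU1|ME2|BR1|rd6|wr1
(1) want 1×MEM +1rd +1wr — yes → AL0|MU1|ME1|BR1|rd5|wr0
(2) want 1×MUL +2rd +1wr — WR_PORT → AL0|MU1|ME1|BR1|rd5|wr0
(3) want 1×ALU +2rd +1wr — FU → AL0|MU1|ME1|BR1|rd5|wr0
(4) want 1×MUL +2rd +1wr — WR_PORT → AL0|MU1|ME1|BR1|rd5|wr0
(5) want 1×ALU +2rd +1wr — FU → AL0|MU1|ME1|BR1|rd5|wr0
(6) want 1×MEM +2rd +0wr — yes → AL0|MU1|ME0|BR1|rd3|wr0
(7) want 1×ALU +2rd +1wr — FU → AL0|MU1|ME0|BR1|rd3|wr0

reason(slot 7) = FU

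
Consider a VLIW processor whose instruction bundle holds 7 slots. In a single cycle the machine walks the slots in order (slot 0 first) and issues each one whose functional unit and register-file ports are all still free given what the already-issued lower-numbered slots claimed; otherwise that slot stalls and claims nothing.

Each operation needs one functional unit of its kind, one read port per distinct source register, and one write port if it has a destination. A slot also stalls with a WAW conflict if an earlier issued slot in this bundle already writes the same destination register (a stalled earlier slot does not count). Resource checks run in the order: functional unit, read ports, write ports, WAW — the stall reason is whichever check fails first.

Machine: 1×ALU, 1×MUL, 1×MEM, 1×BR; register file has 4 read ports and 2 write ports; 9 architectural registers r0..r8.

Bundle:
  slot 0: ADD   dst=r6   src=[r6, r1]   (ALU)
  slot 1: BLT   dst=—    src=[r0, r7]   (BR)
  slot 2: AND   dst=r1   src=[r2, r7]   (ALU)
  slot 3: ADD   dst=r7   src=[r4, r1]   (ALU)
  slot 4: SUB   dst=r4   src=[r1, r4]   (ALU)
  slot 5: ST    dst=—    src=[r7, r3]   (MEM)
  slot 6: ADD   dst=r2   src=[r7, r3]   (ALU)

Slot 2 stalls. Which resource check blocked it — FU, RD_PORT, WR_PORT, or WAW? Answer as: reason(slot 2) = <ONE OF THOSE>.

slot 0 (ALU): ISSUE — free A0,Mu1,Ld1,B1 rp2 wp1
slot 1 (BR): ISSUE — free A0,Mu1,Ld1,B0 rp0 wp1
slot 2 (ALU): stall FU — free A0,Mu1,Ld1,B0 rp0 wp1
slot 3 (ALU): stall FU — free A0,Mu1,Ld1,B0 rp0 wp1
slot 4 (ALU): stall FU — free A0,Mu1,Ld1,B0 rp0 wp1
slot 5 (MEM): stall RD_PORT — free A0,Mu1,Ld1,B0 rp0 wp1
slot 6 (ALU): stall FU — free A0,Mu1,Ld1,B0 rp0 wp1

reason(slot 2) = FU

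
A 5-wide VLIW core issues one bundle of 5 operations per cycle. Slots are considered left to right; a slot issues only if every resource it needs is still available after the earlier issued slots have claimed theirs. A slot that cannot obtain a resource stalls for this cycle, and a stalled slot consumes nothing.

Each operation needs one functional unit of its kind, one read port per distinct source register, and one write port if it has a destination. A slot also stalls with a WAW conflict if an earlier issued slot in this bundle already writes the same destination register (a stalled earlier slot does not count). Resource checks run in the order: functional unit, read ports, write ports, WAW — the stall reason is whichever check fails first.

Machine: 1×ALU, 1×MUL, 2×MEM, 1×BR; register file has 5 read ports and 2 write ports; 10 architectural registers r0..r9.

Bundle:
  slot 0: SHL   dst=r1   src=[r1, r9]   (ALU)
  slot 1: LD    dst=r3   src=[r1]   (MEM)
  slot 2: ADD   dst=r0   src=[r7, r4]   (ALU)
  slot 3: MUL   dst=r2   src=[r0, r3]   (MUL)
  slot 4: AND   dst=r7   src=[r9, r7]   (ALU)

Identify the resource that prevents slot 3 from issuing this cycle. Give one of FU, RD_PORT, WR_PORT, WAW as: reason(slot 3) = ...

(0) want 1×ALU +2rd +1wr — yes → AL0|MU1|ME2|BR1|rd3|wr1
(1) want 1×MEM +1rd +1wr — yes → AL0|MU1|ME1|BR1|rd2|wr0
(2) want 1×ALU +2rd +1wr — FU → AL0|MU1|ME1|BR1|rd2|wr0
(3) want 1×MUL +2rd +1wr — WR_PORT → AL0|MU1|ME1|BR1|rd2|wr0
(4) want 1×ALU +2rd +1wr — FU → AL0|MU1|ME1|BR1|rd2|wr0

reason(slot 3) = WR_PORT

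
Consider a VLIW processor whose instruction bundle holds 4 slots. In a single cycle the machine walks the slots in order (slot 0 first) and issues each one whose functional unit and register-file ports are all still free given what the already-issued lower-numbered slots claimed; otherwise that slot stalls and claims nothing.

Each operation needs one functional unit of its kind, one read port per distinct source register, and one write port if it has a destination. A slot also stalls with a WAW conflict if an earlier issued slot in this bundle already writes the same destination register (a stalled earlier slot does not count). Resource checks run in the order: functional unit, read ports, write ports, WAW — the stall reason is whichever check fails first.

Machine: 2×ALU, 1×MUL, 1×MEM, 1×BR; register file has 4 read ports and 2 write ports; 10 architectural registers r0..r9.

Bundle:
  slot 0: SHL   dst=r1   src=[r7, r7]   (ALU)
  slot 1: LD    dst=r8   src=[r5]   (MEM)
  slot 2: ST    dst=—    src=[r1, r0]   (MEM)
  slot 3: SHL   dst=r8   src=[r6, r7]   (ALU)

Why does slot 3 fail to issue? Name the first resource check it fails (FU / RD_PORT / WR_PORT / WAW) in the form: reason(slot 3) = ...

#0 ALU src=r7,r7 dispatched  <A:1 Mu:1 Ld:1 B:1 rd:3 wr:1>
#1 MEM src=r5 dispatched  <A:1 Mu:1 Ld:0 B:1 rd:2 wr:0>
#2 MEM src=r1,r0 held:FU  <A:1 Mu:1 Ld:0 B:1 rd:2 wr:0>
#3 ALU src=r6,r7 held:WR_PORT  <A:1 Mu:1 Ld:0 B:1 rd:2 wr:0>

reason(slot 3) = WR_PORT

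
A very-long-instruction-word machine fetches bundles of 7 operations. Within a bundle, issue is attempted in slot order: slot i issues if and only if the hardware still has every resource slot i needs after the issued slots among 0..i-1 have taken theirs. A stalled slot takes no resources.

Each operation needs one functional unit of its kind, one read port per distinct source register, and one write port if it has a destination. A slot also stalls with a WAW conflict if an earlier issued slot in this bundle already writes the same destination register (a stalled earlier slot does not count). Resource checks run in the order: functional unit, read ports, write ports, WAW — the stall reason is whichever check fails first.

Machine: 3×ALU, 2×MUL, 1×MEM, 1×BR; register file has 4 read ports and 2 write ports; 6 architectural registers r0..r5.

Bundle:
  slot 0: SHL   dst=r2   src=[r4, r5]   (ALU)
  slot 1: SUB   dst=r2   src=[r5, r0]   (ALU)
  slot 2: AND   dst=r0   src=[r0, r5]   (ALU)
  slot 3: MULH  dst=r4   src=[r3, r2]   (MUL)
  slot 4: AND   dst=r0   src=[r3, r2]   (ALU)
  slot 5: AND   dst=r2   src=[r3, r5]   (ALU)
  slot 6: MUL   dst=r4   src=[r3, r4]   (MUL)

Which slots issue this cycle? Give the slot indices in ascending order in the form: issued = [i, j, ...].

(0) want 1×ALU +2rd +1wr — yes → AL2|MU2|ME1|BR1|rd2|wr1
(1) want 1×ALU +2rd +1wr — WAW → AL2|MU2|ME1|BR1|rd2|wr1
(2) want 1×ALU +2rd +1wr — yes → AL1|MU2|ME1|BR1|rd0|wr0
(3) want 1×MUL +2rd +1wr — RD_PORT → AL1|MU2|ME1|BR1|rd0|wr0
(4) want 1×ALU +2rd +1wr — RD_PORT → AL1|MU2|ME1|BR1|rd0|wr0
(5) want 1×ALU +2rd +1wr — RD_PORT → AL1|MU2|ME1|BR1|rd0|wr0
(6) want 1×MUL +2rd +1wr — RD_PORT → AL1|MU2|ME1|BR1|rd0|wr0

issued = [0, 2]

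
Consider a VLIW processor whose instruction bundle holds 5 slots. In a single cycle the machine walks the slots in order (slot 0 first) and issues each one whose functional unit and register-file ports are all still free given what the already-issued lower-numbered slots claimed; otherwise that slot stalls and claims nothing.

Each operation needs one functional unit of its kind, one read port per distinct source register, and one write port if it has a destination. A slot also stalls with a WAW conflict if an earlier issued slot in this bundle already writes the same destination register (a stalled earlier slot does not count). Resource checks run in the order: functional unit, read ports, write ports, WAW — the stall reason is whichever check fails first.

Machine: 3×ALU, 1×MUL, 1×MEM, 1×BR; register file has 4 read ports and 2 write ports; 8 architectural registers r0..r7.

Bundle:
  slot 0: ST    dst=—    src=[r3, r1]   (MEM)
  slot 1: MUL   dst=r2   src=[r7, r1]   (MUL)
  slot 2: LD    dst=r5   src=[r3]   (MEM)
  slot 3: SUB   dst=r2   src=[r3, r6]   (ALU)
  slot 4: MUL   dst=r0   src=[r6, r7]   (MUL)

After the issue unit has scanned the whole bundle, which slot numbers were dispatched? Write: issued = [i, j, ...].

#0 MEM src=r3,r1 dispatched  <A:3 Mu:1 Ld:0 B:1 rd:2 wr:2>
#1 MUL src=r7,r1 dispatched  <A:3 Mu:0 Ld:0 B:1 rd:0 wr:1>
#2 MEM src=r3 held:FU  <A:3 Mu:0 Ld:0 B:1 rd:0 wr:1>
#3 ALU src=r3,r6 held:RD_PORT  <A:3 Mu:0 Ld:0 B:1 rd:0 wr:1>
#4 MUL src=r6,r7 held:FU  <A:3 Mu:0 Ld:0 B:1 rd:0 wr:1>

issued = [0, 1]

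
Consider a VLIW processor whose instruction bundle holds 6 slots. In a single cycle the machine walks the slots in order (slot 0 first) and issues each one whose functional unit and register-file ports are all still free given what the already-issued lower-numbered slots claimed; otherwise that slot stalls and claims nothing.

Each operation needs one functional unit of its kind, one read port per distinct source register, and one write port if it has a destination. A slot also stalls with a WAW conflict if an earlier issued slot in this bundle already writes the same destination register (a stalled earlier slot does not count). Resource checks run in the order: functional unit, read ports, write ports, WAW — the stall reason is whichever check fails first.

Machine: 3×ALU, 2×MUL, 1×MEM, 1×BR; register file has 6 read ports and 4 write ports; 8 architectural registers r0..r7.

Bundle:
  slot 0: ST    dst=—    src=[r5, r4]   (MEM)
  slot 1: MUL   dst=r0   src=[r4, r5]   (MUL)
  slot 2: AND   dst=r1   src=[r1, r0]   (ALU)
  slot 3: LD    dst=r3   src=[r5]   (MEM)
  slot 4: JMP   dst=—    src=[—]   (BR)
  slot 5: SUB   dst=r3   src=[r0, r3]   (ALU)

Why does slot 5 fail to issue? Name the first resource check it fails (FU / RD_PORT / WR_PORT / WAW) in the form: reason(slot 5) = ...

reason(slot 5) = RD_PORT

[0] MEM needs rd=2 wr=0: ok; after: ALU=3 MUL=2 MEM=0 BR=1, R=4, W=4
[1] MUL needs rd=2 wr=1: ok; after: ALU=3 MUL=1 MEM=0 BR=1, R=2, W=3
[2] ALU needs rd=2 wr=1: ok; after: ALU=2 MUL=1 MEM=0 BR=1, R=0, W=2
[3] MEM needs rd=1 wr=1: FU; after: ALU=2 MUL=1 MEM=0 BR=1, R=0, W=2
[4] BR needs rd=0 wr=0: ok; after: ALU=2 MUL=1 MEM=0 BR=0, R=0, W=2
[5] ALU needs rd=2 wr=1: RD_PORT; after: ALU=2 MUL=1 MEM=0 BR=0, R=0, W=2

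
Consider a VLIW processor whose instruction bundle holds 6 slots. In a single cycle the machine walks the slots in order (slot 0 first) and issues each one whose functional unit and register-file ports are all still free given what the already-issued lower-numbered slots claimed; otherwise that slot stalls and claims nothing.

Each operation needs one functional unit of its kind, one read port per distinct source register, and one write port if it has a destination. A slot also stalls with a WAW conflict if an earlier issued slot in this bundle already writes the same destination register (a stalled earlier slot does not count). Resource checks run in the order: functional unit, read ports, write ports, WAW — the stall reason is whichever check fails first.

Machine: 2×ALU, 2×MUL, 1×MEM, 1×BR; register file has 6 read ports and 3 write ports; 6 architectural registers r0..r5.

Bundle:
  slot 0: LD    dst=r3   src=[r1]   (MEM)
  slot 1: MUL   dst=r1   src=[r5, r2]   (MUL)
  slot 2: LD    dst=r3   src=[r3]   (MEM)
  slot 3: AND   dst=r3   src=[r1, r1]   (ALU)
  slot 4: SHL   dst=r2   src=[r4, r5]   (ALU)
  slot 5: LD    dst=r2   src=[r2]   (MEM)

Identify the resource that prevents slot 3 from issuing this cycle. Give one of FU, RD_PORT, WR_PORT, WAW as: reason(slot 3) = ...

slot 0 (MEM): ISSUE — free A2,Mu2,Ld0,B1 rp5 wp2
slot 1 (MUL): ISSUE — free A2,Mu1,Ld0,B1 rp3 wp1
slot 2 (MEM): stall FU — free A2,Mu1,Ld0,B1 rp3 wp1
slot 3 (ALU): stall WAW — free A2,Mu1,Ld0,B1 rp3 wp1
slot 4 (ALU): ISSUE — free A1,Mu1,Ld0,B1 rp1 wp0
slot 5 (MEM): stall FU — free A1,Mu1,Ld0,B1 rp1 wp0

reason(slot 3) = WAW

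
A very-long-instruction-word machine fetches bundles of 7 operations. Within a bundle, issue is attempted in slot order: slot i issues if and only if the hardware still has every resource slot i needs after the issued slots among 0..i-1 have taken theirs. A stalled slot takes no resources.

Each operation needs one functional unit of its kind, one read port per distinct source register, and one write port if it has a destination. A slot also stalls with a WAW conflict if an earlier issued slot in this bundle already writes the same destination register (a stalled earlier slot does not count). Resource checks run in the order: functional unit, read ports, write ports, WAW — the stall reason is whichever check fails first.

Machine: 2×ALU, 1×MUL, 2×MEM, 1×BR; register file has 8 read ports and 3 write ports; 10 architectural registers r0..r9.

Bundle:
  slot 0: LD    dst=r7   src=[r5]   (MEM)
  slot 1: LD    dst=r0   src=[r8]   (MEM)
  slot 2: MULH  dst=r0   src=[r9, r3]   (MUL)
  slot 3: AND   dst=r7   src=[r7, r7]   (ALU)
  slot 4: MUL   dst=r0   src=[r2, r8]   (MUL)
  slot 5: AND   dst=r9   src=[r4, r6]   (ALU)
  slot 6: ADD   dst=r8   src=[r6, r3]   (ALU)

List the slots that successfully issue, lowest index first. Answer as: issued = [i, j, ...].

issued = [0, 1, 5]

slot 0 (MEM): ISSUE — free A2,Mu1,Ld1,B1 rp7 wp2
slot 1 (MEM): ISSUE — free A2,Mu1,Ld0,B1 rp6 wp1
slot 2 (MUL): stall WAW — free A2,Mu1,Ld0,B1 rp6 wp1
slot 3 (ALU): stall WAW — free A2,Mu1,Ld0,B1 rp6 wp1
slot 4 (MUL): stall WAW — free A2,Mu1,Ld0,B1 rp6 wp1
slot 5 (ALU): ISSUE — free A1,Mu1,Ld0,B1 rp4 wp0
slot 6 (ALU): stall WR_PORT — free A1,Mu1,Ld0,B1 rp4 wp0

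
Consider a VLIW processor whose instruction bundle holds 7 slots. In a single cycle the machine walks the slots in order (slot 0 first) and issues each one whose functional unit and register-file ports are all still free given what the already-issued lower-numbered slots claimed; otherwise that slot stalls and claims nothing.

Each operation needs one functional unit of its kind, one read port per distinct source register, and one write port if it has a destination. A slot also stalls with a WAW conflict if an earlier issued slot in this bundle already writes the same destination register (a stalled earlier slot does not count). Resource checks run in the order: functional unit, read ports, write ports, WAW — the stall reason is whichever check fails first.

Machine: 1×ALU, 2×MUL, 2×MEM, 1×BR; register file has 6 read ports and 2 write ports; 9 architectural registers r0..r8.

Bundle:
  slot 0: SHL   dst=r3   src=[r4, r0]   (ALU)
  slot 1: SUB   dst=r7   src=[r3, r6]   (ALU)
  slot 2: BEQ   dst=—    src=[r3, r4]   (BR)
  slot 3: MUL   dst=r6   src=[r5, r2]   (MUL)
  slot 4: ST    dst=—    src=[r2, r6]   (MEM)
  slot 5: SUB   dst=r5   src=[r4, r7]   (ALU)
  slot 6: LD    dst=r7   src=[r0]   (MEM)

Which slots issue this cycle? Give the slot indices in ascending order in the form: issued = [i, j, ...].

#0 ALU src=r4,r0 dispatched  <A:0 Mu:2 Ld:2 B:1 rd:4 wr:1>
#1 ALU src=r3,r6 held:FU  <A:0 Mu:2 Ld:2 B:1 rd:4 wr:1>
#2 BR src=r3,r4 dispatched  <A:0 Mu:2 Ld:2 B:0 rd:2 wr:1>
#3 MUL src=r5,r2 dispatched  <A:0 Mu:1 Ld:2 B:0 rd:0 wr:0>
#4 MEM src=r2,r6 held:RD_PORT  <A:0 Mu:1 Ld:2 B:0 rd:0 wr:0>
#5 ALU src=r4,r7 held:FU  <A:0 Mu:1 Ld:2 B:0 rd:0 wr:0>
#6 MEM src=r0 held:RD_PORT  <A:0 Mu:1 Ld:2 B:0 rd:0 wr:0>

issued = [0, 2, 3]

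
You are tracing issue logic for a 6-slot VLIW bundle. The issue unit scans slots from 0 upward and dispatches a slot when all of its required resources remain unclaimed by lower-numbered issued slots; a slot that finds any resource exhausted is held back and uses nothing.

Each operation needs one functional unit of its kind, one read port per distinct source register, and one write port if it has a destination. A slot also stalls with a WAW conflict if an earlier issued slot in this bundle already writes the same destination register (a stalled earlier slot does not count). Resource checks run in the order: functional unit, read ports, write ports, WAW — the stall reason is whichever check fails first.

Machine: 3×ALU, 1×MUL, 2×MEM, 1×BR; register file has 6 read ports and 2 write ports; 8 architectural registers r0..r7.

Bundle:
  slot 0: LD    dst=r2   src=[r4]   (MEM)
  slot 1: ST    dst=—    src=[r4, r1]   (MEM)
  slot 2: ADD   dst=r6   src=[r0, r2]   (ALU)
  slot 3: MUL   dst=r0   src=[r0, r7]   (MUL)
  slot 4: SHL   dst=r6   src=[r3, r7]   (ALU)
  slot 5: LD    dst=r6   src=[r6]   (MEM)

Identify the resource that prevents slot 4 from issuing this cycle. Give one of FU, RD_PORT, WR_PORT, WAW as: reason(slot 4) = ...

reason(slot 4) = RD_PORT

slot 0 (MEM): ISSUE — free A3,Mu1,Ld1,B1 rp5 wp1
slot 1 (MEM): ISSUE — free A3,Mu1,Ld0,B1 rp3 wp1
slot 2 (ALU): ISSUE — free A2,Mu1,Ld0,B1 rp1 wp0
slot 3 (MUL): stall RD_PORT — free A2,Mu1,Ld0,B1 rp1 wp0
slot 4 (ALU): stall RD_PORT — free A2,Mu1,Ld0,B1 rp1 wp0
slot 5 (MEM): stall FU — free A2,Mu1,Ld0,B1 rp1 wp0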